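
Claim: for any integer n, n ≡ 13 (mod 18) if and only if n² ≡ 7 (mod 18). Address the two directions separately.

Not equivalent: only (⇒) holds.

Forward direction. Suppose n ≡ 13 (mod 18). Write n = 18j + 13. Then (18j + 13)² = 324j² + 468j + 169 = 18(18j² + 26j + 9) + 7, so n² ≡ 7 (mod 18).

Converse. This fails: take n = 5. Then 5² = 25 ≡ 7 (mod 18), yet 5 ≡ 5 (mod 18), not 13.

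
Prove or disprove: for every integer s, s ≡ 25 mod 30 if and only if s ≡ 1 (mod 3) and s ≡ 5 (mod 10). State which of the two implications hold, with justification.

Forward direction. Suppose s ≡ 25 (mod 30); write s = 30j + 25. Since 3 ∣ 30, reducing mod 3 gives s ≡ 25 ≡ 1 (mod 3); since 10 ∣ 30, reducing mod 10 gives s ≡ 25 ≡ 5 (mod 10).

Converse. If s ≡ 1 (mod 3) and s ≡ 5 (mod 10), then by the Chinese remainder theorem s ≡ 25 (mod 30). This is exactly s ≡ 25 (mod 30).

Both implications hold.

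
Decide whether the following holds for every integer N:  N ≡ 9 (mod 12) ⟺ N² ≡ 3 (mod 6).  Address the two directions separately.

(⟸) This fails: take N = 3. Then 3² = 9 ≡ 3 (mod 6), yet 3 ≡ 3 (mod 12), not 9.

(⟹) Suppose N ≡ 9 (mod 12). Then N² ≡ 9² = 81 (mod 12), and since 6 ∣ 12, also N² ≡ 3 (mod 6).

The forward direction holds; the converse fails.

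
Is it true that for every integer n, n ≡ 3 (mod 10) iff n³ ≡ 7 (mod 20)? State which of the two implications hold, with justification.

(⇐) The residues r modulo 20 with r³ ≡ 7 (mod 20) are exactly {3}, and each is ≡ 3 (mod 10).

(⇒) This fails: take n = 13. Then 13 ≡ 3 (mod 10), but 13³ = 2197 ≡ 17 (mod 20), not 7.

Only the reverse direction holds.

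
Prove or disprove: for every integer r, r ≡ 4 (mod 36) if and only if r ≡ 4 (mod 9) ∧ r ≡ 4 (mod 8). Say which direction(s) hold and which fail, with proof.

Forward direction. This fails: r = 40 gives 40 ≡ 4 (mod 36) but 40 ≡ 0 (mod 8), so the conjunction on the right does not hold.

Converse. If r ≡ 4 (mod 9) and r ≡ 4 (mod 8), then by the Chinese remainder theorem r ≡ 4 (mod 72). Since 4 ≡ 4 (mod 36) and 36 ∣ 72, we get r ≡ 4 (mod 36).

(⇒) fails; (⇐) holds.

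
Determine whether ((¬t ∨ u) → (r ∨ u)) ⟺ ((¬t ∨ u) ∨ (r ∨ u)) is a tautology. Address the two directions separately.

[⇒] This fails. Under u = F, r = F, t = T, the left side is true but the right side is false.

[⇐] This fails. Under u = F, r = F, t = F, the left side is false but the right side is true.

(⇒) fails and (⇐) fails.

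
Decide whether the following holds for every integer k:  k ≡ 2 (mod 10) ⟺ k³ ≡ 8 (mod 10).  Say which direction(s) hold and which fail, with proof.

(⟹) Suppose k ≡ 2 (mod 10). Write k = 10j + 2. Then (10j + 2)³ = 1000j³ + 600j² + 120j + 8 = 10(100j³ + 60j² + 12j) + 8, so k³ ≡ 8 (mod 10).

(⟸) For the converse, argue contrapositively. If k ≢ 2 (mod 10), then k is congruent to one of 0, 1, 3, 4, 5, 6, 7, 8, 9 modulo 10, and these give k³ ≡ 0, 1, 7, 4, 5, 6, 3, 2, 9 respectively — never 8.

Both directions hold; the statement is true.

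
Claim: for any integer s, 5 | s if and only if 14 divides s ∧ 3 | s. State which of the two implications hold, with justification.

[⇒] This fails: take s = 5. Certainly 5 ∣ 5, but 14 ∤ 5.

[⇐] This fails: take s = 42. Both 14 ∣ 42 and 3 ∣ 42, yet 42 is not a multiple of 5 (since 42 = 8·5 + 2), so 5 ∤ 42.

Both directions fail.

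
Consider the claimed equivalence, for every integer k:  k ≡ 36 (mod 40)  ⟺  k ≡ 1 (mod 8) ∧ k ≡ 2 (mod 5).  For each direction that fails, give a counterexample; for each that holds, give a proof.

Neither direction holds.

[⇒] This fails: k = 36 gives 36 ≡ 36 (mod 40) but 36 ≡ 4 (mod 8), so the conjunction on the right does not hold.

[⇐] This fails: k = 17 satisfies both congruences on the right (17 ≡ 1 mod 8 and 17 ≡ 2 mod 5) yet 17 ≡ 17 (mod 40), not 36.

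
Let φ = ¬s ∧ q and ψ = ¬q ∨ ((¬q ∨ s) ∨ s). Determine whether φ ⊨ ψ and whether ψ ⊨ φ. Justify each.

(⇒) This fails. Under s = F, q = T, the left side is true but the right side is false.

(⇐) This fails. Under s = F, q = F, the left side is false but the right side is true.

Both directions fail.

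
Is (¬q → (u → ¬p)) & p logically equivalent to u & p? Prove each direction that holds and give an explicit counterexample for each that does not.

Neither implication holds.

(→) This fails. Under q = F, p = T, u = F, the left side is true but the right side is false.

(←) This fails. Under q = F, p = T, u = T, the left side is false but the right side is true.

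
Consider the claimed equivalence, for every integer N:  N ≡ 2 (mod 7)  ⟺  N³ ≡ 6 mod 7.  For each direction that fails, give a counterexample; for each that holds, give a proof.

(⟹) This fails: take N = 2. Then 2 ≡ 2 (mod 7), but 2³ = 8 ≡ 1 (mod 7), not 6.

(⟸) This fails: take N = 3. Then 3³ = 27 ≡ 6 (mod 7), yet 3 ≡ 3 (mod 7), not 2.

Neither direction holds.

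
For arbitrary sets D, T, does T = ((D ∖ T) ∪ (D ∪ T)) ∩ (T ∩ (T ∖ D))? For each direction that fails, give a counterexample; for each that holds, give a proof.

(⟹) This inclusion fails. Take D = {1}, T = {1}; then 1 ∈ T but 1 ∉ ((D ∖ T) ∪ (D ∪ T)) ∩ (T ∩ (T ∖ D)).

(⟸) Let x ∈ ((D ∖ T) ∪ (D ∪ T)) ∩ (T ∩ (T ∖ D)). Then x ∈ T and x ∉ D, from which x ∈ T.

Only the reverse inclusion holds.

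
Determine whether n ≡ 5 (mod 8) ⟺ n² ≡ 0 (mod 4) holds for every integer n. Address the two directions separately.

(⇒) fails and (⇐) fails.

Forward direction. This fails: take n = 5. Then 5 ≡ 5 (mod 8), but 5² = 25 ≡ 1 (mod 4), not 0.

Converse. This fails: take n = 0. Then 0² = 0 ≡ 0 (mod 4), yet 0 ≡ 0 (mod 8), not 5.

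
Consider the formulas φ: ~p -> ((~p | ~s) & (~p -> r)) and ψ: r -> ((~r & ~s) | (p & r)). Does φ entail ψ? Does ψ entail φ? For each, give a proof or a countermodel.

[⇒] This fails. Under r = T, s = F, p = F, the left side is true but the right side is false.

[⇐] This fails. Under r = F, s = F, p = F, the left side is false but the right side is true.

Both directions fail.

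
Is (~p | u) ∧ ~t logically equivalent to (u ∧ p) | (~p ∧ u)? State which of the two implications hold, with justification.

(→) This fails. Under u = F, t = F, p = F, the left side is true but the right side is false.

(←) This fails. Under u = T, t = T, p = F, the left side is false but the right side is true.

(⇒) fails and (⇐) fails.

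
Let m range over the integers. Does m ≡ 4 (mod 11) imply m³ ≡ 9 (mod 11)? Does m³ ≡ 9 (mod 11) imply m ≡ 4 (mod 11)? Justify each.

(→) Suppose m ≡ 4 (mod 11). Write m = 11j + 4. Then (11j + 4)³ = 1331j³ + 1452j² + 528j + 64 = 11(121j³ + 132j² + 48j + 5) + 9, so m³ ≡ 9 (mod 11).

(←) Conversely, suppose m³ ≡ 9 (mod 11). The only residue r in {0, …, 10} with r³ ≡ 9 (mod 11) is r = 4, so m ≡ 4 (mod 11).

Both directions hold; the statement is true.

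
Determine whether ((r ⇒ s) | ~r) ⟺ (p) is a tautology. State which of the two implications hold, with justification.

Forward direction. This fails. Under p = F, r = F, s = F, the left side is true but the right side is false.

Converse. This fails. Under p = T, r = T, s = F, the left side is false but the right side is true.

Neither implication holds.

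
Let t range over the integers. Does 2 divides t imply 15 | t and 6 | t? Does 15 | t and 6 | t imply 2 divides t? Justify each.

Only the reverse direction holds.

(⇐) Suppose 15 ∣ t and 6 ∣ t. Any common multiple of 15 and 6 is a multiple of their lcm; here lcm(15, 6) = 15·6/gcd(15, 6) = 90/3 = 30, so 30 ∣ t. Since 2 ∣ 30, it follows that 2 ∣ t.

(⇒) This fails: take t = 2. Certainly 2 ∣ 2, but 15 ∤ 2.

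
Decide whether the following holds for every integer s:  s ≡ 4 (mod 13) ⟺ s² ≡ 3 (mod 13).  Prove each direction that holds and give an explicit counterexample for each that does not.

Converse. This fails: take s = 9. Then 9² = 81 ≡ 3 (mod 13), yet 9 ≡ 9 (mod 13), not 4.

Forward direction. Suppose s ≡ 4 (mod 13). Write s = 13j + 4. Then (13j + 4)² = 169j² + 104j + 16 = 13(13j² + 8j + 1) + 3, so s² ≡ 3 (mod 13).

Not equivalent: only (⇒) holds.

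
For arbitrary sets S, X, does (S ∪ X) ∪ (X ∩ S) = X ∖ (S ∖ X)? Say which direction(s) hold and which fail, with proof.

The sets are not equal: only the reverse inclusion holds.

(⊆) This inclusion fails. Take S = {1}, X = ∅; then 1 ∈ (S ∪ X) ∪ (X ∩ S) but 1 ∉ X ∖ (S ∖ X).

(⊇) Let x ∈ X ∖ (S ∖ X). Then either x ∈ X and x ∉ S; or x ∈ S ∩ X. In each case x ∈ (S ∪ X) ∪ (X ∩ S), so X ∖ (S ∖ X) ⊆ (S ∪ X) ∪ (X ∩ S).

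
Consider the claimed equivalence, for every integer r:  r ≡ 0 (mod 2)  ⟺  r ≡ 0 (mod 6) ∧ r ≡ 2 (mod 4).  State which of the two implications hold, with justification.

Only the converse holds.

(⇒) This fails: r = 0 gives 0 ≡ 0 (mod 2) but 0 ≡ 0 (mod 4), so the conjunction on the right does not hold.

(⇐) Conversely, if r ≡ 0 (mod 6) and r ≡ 2 (mod 4), then by the Chinese remainder theorem r ≡ 6 (mod 12). Since 6 ≡ 0 (mod 2) and 2 ∣ 12, we get r ≡ 0 (mod 2).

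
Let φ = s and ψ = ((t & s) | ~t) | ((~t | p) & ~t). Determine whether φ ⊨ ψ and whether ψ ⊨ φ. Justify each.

Not equivalent: only (⇒) holds.

Forward direction. Assume the antecedent. If s is true, the consequent reduces to true regardless of the other variables. If s is false, the antecedent cannot hold. Either way the consequent holds.

Converse. This fails. Under s = F, t = F, p = F, the left side is false but the right side is true.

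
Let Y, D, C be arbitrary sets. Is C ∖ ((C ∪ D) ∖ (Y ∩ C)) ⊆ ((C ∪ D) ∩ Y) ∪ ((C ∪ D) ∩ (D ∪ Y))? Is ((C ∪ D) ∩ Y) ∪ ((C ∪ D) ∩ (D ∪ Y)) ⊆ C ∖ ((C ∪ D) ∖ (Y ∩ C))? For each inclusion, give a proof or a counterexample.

Forward inclusion. Let x ∈ C ∖ ((C ∪ D) ∖ (Y ∩ C)). Then either x ∈ Y ∩ C and x ∉ D; or x ∈ Y ∩ D ∩ C. In each case x ∈ ((C ∪ D) ∩ Y) ∪ ((C ∪ D) ∩ (D ∪ Y)), so C ∖ ((C ∪ D) ∖ (Y ∩ C)) ⊆ ((C ∪ D) ∩ Y) ∪ ((C ∪ D) ∩ (D ∪ Y)).

Reverse inclusion. This inclusion fails. Take Y = ∅, D = {1}, C = ∅; then 1 ∈ ((C ∪ D) ∩ Y) ∪ ((C ∪ D) ∩ (D ∪ Y)) but 1 ∉ C ∖ ((C ∪ D) ∖ (Y ∩ C)).

The sets are not equal: only the forward inclusion holds.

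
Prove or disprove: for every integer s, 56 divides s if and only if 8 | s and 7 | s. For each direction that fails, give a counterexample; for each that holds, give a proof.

[⇒] If 56 ∣ s, write s = 56q. Since 56 = 7·8, s = 8·(7q), so 8 ∣ s; and since 56 = 8·7, s = 7·(8q), so 7 ∣ s.

[⇐] Suppose 8 ∣ s and 7 ∣ s. Any common multiple of 8 and 7 is a multiple of their lcm; here gcd(8, 7) = 1, so lcm(8, 7) = 8·7 = 56, so 56 ∣ s.

Both directions hold.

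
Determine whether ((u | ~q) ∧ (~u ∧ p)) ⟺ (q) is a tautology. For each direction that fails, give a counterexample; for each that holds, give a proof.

Neither direction holds.

[⇒] This fails. Under p = T, q = F, u = F, the left side is true but the right side is false.

[⇐] This fails. Under p = F, q = T, u = F, the left side is false but the right side is true.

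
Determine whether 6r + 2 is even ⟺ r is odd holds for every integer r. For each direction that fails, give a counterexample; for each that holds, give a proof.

(⟹) This fails: take r = 6. Then 6r + 2 = 38, which is even, yet r = 6 is even, not odd.

(⟸) Suppose r is odd. Since 6 is even, 6r is even for every r, so 6r + 2 has the same parity as 2, which is even. Hence 6r + 2 is even.

(⇒) fails; (⇐) holds.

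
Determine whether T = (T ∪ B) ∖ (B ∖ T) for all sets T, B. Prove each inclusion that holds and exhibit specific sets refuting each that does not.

Both inclusions hold; the sets are equal.

(⟹) Let x ∈ T. Then either x ∈ T and x ∉ B; or x ∈ T ∩ B. In each case x ∈ (T ∪ B) ∖ (B ∖ T), so T ⊆ (T ∪ B) ∖ (B ∖ T).

(⟸) Let x ∈ (T ∪ B) ∖ (B ∖ T). Then either x ∈ T and x ∉ B; or x ∈ T ∩ B. In each case x ∈ T, so (T ∪ B) ∖ (B ∖ T) ⊆ T.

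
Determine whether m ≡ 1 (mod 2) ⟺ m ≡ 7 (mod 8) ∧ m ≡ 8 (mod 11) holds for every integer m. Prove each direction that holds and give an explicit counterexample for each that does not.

The forward direction fails; the converse holds.

(⇐) If m ≡ 7 (mod 8) and m ≡ 8 (mod 11), then by the Chinese remainder theorem m ≡ 63 (mod 88). Since 63 ≡ 1 (mod 2) and 2 ∣ 88, we get m ≡ 1 (mod 2).

(⇒) This fails: m = 1 gives 1 ≡ 1 (mod 2) but 1 ≡ 1 (mod 8), so the conjunction on the right does not hold.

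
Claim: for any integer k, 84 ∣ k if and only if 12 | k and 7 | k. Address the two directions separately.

The biconditional holds.

Converse. Suppose 12 ∣ k and 7 ∣ k. Any common multiple of 12 and 7 is a multiple of their lcm; here gcd(12, 7) = 1, so lcm(12, 7) = 12·7 = 84, so 84 ∣ k.

Forward direction. If 84 ∣ k, write k = 84q. Since 84 = 7·12, k = 12·(7q), so 12 ∣ k; and since 84 = 12·7, k = 7·(12q), so 7 ∣ k.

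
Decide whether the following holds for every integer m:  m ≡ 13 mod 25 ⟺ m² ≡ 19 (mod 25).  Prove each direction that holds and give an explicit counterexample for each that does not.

(⇒) holds; (⇐) fails.

(⇒) Suppose m ≡ 13 mod 25. Write m = 25j + 13. Then (25j + 13)² = 625j² + 650j + 169 = 25(25j² + 26j + 6) + 19, so m² ≡ 19 (mod 25).

(⇐) This fails: take m = 12. Then 12² = 144 ≡ 19 (mod 25), yet 12 ≡ 12 (mod 25), not 13.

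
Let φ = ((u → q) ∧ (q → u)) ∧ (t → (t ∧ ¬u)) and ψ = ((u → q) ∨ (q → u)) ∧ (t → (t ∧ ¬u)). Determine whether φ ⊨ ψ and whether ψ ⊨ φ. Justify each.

(→) Assume the antecedent. If q is true, the antecedent forces (q = T, t = F, u = T), and the consequent holds there. If q is false, the antecedent forces (q = F, t = F, u = F) or (q = F, t = T, u = F), and the consequent holds there. Either way the consequent holds.

(←) This fails. Under q = T, t = F, u = F, the left side is false but the right side is true.

Only the forward direction holds.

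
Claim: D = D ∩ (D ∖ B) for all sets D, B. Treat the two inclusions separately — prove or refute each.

(⊆) This inclusion fails. Take D = {1}, B = {1}; then 1 ∈ D but 1 ∉ D ∩ (D ∖ B).

(⊇) Let x ∈ D ∩ (D ∖ B). Then x ∈ D and x ∉ B, from which x ∈ D.

Only the reverse inclusion holds.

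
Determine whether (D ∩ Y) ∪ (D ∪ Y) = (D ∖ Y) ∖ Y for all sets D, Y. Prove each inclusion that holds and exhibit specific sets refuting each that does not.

Only the reverse inclusion holds.

Forward inclusion. This inclusion fails. Take D = ∅, Y = {1}; then 1 ∈ (D ∩ Y) ∪ (D ∪ Y) but 1 ∉ (D ∖ Y) ∖ Y.

Reverse inclusion. Let x ∈ (D ∖ Y) ∖ Y. Then x ∈ D and x ∉ Y, from which x ∈ (D ∩ Y) ∪ (D ∪ Y).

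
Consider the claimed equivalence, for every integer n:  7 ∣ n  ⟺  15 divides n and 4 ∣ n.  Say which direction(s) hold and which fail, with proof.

[⇒] This fails: take n = 7. Certainly 7 ∣ 7, but 15 ∤ 7.

[⇐] This fails: take n = 60. Both 15 ∣ 60 and 4 ∣ 60, yet 60 is not a multiple of 7 (since 60 = 8·7 + 4), so 7 ∤ 60.

Both directions fail.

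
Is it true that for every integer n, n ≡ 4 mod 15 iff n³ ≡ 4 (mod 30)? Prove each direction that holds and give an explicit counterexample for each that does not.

(→) This fails: take n = 19. Then 19 ≡ 4 (mod 15), but 19³ = 6859 ≡ 19 (mod 30), not 4.

(←) Conversely, the residues r modulo 30 with r³ ≡ 4 (mod 30) are exactly {4}, and each is ≡ 4 (mod 15).

Only the converse holds.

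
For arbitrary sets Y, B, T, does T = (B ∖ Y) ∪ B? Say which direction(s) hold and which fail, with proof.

Forward inclusion. This inclusion fails. Take Y = ∅, B = ∅, T = {1}; then 1 ∈ T but 1 ∉ (B ∖ Y) ∪ B.

Reverse inclusion. This inclusion fails. Take Y = ∅, B = {1}, T = ∅; then 1 ∈ (B ∖ Y) ∪ B but 1 ∉ T.

(⊆) fails and (⊇) fails.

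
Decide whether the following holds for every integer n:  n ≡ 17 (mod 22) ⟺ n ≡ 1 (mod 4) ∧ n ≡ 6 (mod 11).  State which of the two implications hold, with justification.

Converse. If n ≡ 1 (mod 4) and n ≡ 6 (mod 11), then by the Chinese remainder theorem n ≡ 17 (mod 44). Since 17 ≡ 17 (mod 22) and 22 ∣ 44, we get n ≡ 17 (mod 22).

Forward direction. This fails: n = 39 gives 39 ≡ 17 (mod 22) but 39 ≡ 3 (mod 4), so the conjunction on the right does not hold.

(⇒) fails; (⇐) holds.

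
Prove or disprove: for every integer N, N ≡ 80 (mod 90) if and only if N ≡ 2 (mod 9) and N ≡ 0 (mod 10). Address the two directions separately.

(→) This fails: N = 80 gives 80 ≡ 80 (mod 90) but 80 ≡ 8 (mod 9), so the conjunction on the right does not hold.

(←) This fails: N = 20 satisfies both congruences on the right (20 ≡ 2 mod 9 and 20 ≡ 0 mod 10) yet 20 ≡ 20 (mod 90), not 80.

Neither direction holds.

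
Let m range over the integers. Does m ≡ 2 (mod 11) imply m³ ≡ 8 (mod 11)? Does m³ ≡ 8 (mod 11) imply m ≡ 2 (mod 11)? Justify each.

Both implications hold.

(⟹) Suppose m ≡ 2 (mod 11). Write m = 11j + 2. Then (11j + 2)³ = 1331j³ + 726j² + 132j + 8 = 11(121j³ + 66j² + 12j) + 8, so m³ ≡ 8 (mod 11).

(⟸) For the converse, argue contrapositively. If m ≢ 2 (mod 11), then m is congruent to one of 0, 1, 3, 4, 5, 6, 7, 8, 9, 10 modulo 11, and these give m³ ≡ 0, 1, 5, 9, 4, 7, 2, 6, 3, 10 respectively — never 8.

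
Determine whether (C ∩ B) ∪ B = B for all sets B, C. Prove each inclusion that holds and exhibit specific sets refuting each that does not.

Both inclusions hold; the sets are equal.

(⟹) Let x ∈ (C ∩ B) ∪ B. Then either x ∈ B and x ∉ C; or x ∈ B ∩ C. In each case x ∈ B, so (C ∩ B) ∪ B ⊆ B.

(⟸) Let x ∈ B. Then either x ∈ B and x ∉ C; or x ∈ B ∩ C. In each case x ∈ (C ∩ B) ∪ B, so B ⊆ (C ∩ B) ∪ B.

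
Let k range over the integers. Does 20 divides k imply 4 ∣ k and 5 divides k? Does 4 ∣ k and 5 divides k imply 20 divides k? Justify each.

[⇒] If 20 ∣ k, write k = 20q. Since 20 = 5·4, k = 4·(5q), so 4 ∣ k; and since 20 = 4·5, k = 5·(4q), so 5 ∣ k.

[⇐] Suppose 4 ∣ k and 5 ∣ k. Any common multiple of 4 and 5 is a multiple of their lcm; here gcd(4, 5) = 1, so lcm(4, 5) = 4·5 = 20, so 20 ∣ k.

Both directions hold; the statement is true.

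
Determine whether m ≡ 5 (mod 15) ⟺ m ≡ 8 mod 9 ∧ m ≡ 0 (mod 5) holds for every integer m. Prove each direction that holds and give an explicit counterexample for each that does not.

Only the converse holds.

[⇒] This fails: m = 20 gives 20 ≡ 5 (mod 15) but 20 ≡ 2 (mod 9), so the conjunction on the right does not hold.

[⇐] Conversely, if m ≡ 8 (mod 9) and m ≡ 0 (mod 5), then by the Chinese remainder theorem m ≡ 35 (mod 45). Since 35 ≡ 5 (mod 15) and 15 ∣ 45, we get m ≡ 5 (mod 15).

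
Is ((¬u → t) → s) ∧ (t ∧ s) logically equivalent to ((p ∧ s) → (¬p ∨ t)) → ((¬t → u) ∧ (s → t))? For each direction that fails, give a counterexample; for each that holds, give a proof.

The forward direction holds; the converse fails.

Forward direction. Assume the antecedent. If t is true, the consequent reduces to true regardless of the other variables. If t is false, the antecedent cannot hold. Either way the consequent holds.

Converse. This fails. Under t = T, p = F, u = F, s = F, the left side is false but the right side is true.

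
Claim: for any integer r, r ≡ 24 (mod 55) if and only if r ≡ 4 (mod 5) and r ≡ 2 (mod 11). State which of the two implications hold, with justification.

(⟹) Suppose r ≡ 24 (mod 55); write r = 55j + 24. Since 5 ∣ 55, reducing mod 5 gives r ≡ 24 ≡ 4 (mod 5); since 11 ∣ 55, reducing mod 11 gives r ≡ 24 ≡ 2 (mod 11).

(⟸) Conversely, if r ≡ 4 (mod 5) and r ≡ 2 (mod 11), then by the Chinese remainder theorem r ≡ 24 (mod 55). This is exactly r ≡ 24 (mod 55).

Both directions hold; the statement is true.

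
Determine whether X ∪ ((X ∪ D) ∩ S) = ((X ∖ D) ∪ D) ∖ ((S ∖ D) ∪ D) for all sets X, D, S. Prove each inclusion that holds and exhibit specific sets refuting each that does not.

Only the reverse inclusion holds.

(⟹) This inclusion fails. Take X = {1}, D = {1}, S = ∅; then 1 ∈ X ∪ ((X ∪ D) ∩ S) but 1 ∉ ((X ∖ D) ∪ D) ∖ ((S ∖ D) ∪ D).

(⟸) Let x ∈ ((X ∖ D) ∪ D) ∖ ((S ∖ D) ∪ D). Then x ∈ X and x ∉ D, S, from which x ∈ X ∪ ((X ∪ D) ∩ S).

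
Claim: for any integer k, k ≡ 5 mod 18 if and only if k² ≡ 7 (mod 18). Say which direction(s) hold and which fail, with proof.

[⇒] Suppose k ≡ 5 mod 18. Write k = 18j + 5. Then (18j + 5)² = 324j² + 180j + 25 = 18(18j² + 10j + 1) + 7, so k² ≡ 7 (mod 18).

[⇐] This fails: take k = 13. Then 13² = 169 ≡ 7 (mod 18), yet 13 ≡ 13 (mod 18), not 5.

The forward direction holds; the converse fails.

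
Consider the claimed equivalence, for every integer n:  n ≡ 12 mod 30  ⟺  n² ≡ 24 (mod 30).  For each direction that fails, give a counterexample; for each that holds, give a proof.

(→) Suppose n ≡ 12 mod 30. Write n = 30j + 12. Then (30j + 12)² = 900j² + 720j + 144 = 30(30j² + 24j + 4) + 24, so n² ≡ 24 (mod 30).

(←) This fails: take n = 18. Then 18² = 324 ≡ 24 (mod 30), yet 18 ≡ 18 (mod 30), not 12.

Not equivalent: only (⇒) holds.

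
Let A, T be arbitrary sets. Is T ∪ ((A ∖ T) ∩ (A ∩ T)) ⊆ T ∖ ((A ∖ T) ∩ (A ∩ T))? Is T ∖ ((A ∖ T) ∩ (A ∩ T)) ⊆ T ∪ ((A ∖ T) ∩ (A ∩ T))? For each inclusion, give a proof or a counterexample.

Both inclusions hold; the sets are equal.

Forward inclusion. Let x ∈ T ∪ ((A ∖ T) ∩ (A ∩ T)). Then either x ∈ T and x ∉ A; or x ∈ A ∩ T. In each case x ∈ T ∖ ((A ∖ T) ∩ (A ∩ T)), so T ∪ ((A ∖ T) ∩ (A ∩ T)) ⊆ T ∖ ((A ∖ T) ∩ (A ∩ T)).

Reverse inclusion. Let x ∈ T ∖ ((A ∖ T) ∩ (A ∩ T)). Then either x ∈ T and x ∉ A; or x ∈ A ∩ T. In each case x ∈ T ∪ ((A ∖ T) ∩ (A ∩ T)), so T ∖ ((A ∖ T) ∩ (A ∩ T)) ⊆ T ∪ ((A ∖ T) ∩ (A ∩ T)).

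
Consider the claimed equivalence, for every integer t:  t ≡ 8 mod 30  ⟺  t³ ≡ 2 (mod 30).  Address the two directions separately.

Both implications hold.

(→) Suppose t ≡ 8 mod 30. Write t = 30j + 8. Then (30j + 8)³ = 27000j³ + 21600j² + 5760j + 512 = 30(900j³ + 720j² + 192j + 17) + 2, so t³ ≡ 2 (mod 30).

(←) Conversely, suppose t³ ≡ 2 (mod 30). The only residue r in {0, …, 29} with r³ ≡ 2 (mod 30) is r = 8, so t ≡ 8 (mod 30).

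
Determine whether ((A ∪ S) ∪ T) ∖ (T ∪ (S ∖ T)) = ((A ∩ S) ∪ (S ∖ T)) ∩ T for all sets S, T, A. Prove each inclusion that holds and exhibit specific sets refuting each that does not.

Both inclusions fail.

(⊆) This inclusion fails. Take S = ∅, T = ∅, A = {1}; then 1 ∈ ((A ∪ S) ∪ T) ∖ (T ∪ (S ∖ T)) but 1 ∉ ((A ∩ S) ∪ (S ∖ T)) ∩ T.

(⊇) This inclusion fails. Take S = {1}, T = {1}, A = {1}; then 1 ∈ ((A ∩ S) ∪ (S ∖ T)) ∩ T but 1 ∉ ((A ∪ S) ∪ T) ∖ (T ∪ (S ∖ T)).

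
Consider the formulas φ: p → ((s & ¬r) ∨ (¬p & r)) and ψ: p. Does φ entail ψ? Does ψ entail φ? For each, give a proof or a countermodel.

(⇒) fails and (⇐) fails.

(⟹) This fails. Under p = F, r = F, s = F, the left side is true but the right side is false.

(⟸) This fails. Under p = T, r = F, s = F, the left side is false but the right side is true.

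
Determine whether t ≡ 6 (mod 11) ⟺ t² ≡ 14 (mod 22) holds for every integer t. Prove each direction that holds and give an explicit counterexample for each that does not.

(⟹) This fails: take t = 17. Then 17 ≡ 6 (mod 11), but 17² = 289 ≡ 3 (mod 22), not 14.

(⟸) This fails: take t = 16. Then 16² = 256 ≡ 14 (mod 22), yet 16 ≡ 5 (mod 11), not 6.

Neither direction holds.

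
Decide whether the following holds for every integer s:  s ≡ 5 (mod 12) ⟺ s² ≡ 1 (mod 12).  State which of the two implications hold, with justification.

(⇒) Suppose s ≡ 5 (mod 12). Write s = 12j + 5. Then (12j + 5)² = 144j² + 120j + 25 = 12(12j² + 10j + 2) + 1, so s² ≡ 1 (mod 12).

(⇐) This fails: take s = 1. Then 1² = 1 ≡ 1 (mod 12), yet 1 ≡ 1 (mod 12), not 5.

Only the forward direction holds.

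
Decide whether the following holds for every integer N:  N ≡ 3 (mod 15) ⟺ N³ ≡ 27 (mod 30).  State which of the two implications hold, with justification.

[⇐] The residues r modulo 30 with r³ ≡ 27 (mod 30) are exactly {3}, and each is ≡ 3 (mod 15).

[⇒] This fails: take N = 18. Then 18 ≡ 3 (mod 15), but 18³ = 5832 ≡ 12 (mod 30), not 27.

Only the reverse direction holds.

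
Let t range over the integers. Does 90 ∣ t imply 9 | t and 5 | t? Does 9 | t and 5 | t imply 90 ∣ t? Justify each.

Not equivalent: only (⇒) holds.

(⟹) If 90 ∣ t, write t = 90q. Since 90 = 10·9, t = 9·(10q), so 9 ∣ t; and since 90 = 18·5, t = 5·(18q), so 5 ∣ t.

(⟸) This fails: take t = 45. Both 9 ∣ 45 and 5 ∣ 45, yet 45 is not a multiple of 90 (since 45 = 0·90 + 45), so 90 ∤ 45.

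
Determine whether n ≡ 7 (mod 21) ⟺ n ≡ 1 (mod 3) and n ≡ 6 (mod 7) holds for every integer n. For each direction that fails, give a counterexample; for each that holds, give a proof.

Both directions fail.

(⟹) This fails: n = 7 gives 7 ≡ 7 (mod 21) but 7 ≡ 0 (mod 7), so the conjunction on the right does not hold.

(⟸) This fails: n = 13 satisfies both congruences on the right (13 ≡ 1 mod 3 and 13 ≡ 6 mod 7) yet 13 ≡ 13 (mod 21), not 7.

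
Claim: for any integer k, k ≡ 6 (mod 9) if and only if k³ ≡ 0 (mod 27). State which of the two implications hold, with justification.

Not equivalent: only (⇒) holds.

[⇒] Suppose k ≡ 6 (mod 9). Working modulo 27, k ∈ {6, 15, 24}; for each such r, r³ ≡ 0 (mod 27).

[⇐] This fails: take k = 0. Then 0³ = 0 ≡ 0 (mod 27), yet 0 ≡ 0 (mod 9), not 6.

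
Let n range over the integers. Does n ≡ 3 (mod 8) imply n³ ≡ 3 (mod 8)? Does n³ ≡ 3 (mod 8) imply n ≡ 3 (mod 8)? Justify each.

Both implications hold.

(⇒) Suppose n ≡ 3 (mod 8). Write n = 8j + 3. Then (8j + 3)³ = 512j³ + 576j² + 216j + 27 = 8(64j³ + 72j² + 27j + 3) + 3, so n³ ≡ 3 (mod 8).

(⇐) Conversely, suppose n³ ≡ 3 (mod 8). The only residue r in {0, …, 7} with r³ ≡ 3 (mod 8) is r = 3, so n ≡ 3 (mod 8).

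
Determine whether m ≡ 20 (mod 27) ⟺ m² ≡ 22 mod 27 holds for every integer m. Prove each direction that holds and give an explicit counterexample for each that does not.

Forward direction. Suppose m ≡ 20 (mod 27). Write m = 27j + 20. Then (27j + 20)² = 729j² + 1080j + 400 = 27(27j² + 40j + 14) + 22, so m² ≡ 22 (mod 27).

Converse. This fails: take m = 7. Then 7² = 49 ≡ 22 (mod 27), yet 7 ≡ 7 (mod 27), not 20.

The forward direction holds; the converse fails.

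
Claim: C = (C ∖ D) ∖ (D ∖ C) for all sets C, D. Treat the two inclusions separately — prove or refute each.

(⟸) Let x ∈ (C ∖ D) ∖ (D ∖ C). Then x ∈ C and x ∉ D, from which x ∈ C.

(⟹) This inclusion fails. Take C = {1}, D = {1}; then 1 ∈ C but 1 ∉ (C ∖ D) ∖ (D ∖ C).

(⊆) fails; (⊇) holds.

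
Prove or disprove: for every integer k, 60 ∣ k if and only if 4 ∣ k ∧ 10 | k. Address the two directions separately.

[⇒] If 60 ∣ k, write k = 60q. Since 60 = 15·4, k = 4·(15q), so 4 ∣ k; and since 60 = 6·10, k = 10·(6q), so 10 ∣ k.

[⇐] This fails: take k = 20. Both 4 ∣ 20 and 10 ∣ 20, yet 20 is not a multiple of 60 (since 20 = 0·60 + 20), so 60 ∤ 20.

The forward direction holds; the converse fails.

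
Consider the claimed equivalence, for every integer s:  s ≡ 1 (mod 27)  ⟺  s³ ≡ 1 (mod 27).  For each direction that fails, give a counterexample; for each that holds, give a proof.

Only the forward direction holds.

(→) Suppose s ≡ 1 (mod 27). Write s = 27j + 1. Then (27j + 1)³ = 19683j³ + 2187j² + 81j + 1 = 27(729j³ + 81j² + 3j) + 1, so s³ ≡ 1 (mod 27).

(←) This fails: take s = 10. Then 10³ = 1000 ≡ 1 (mod 27), yet 10 ≡ 10 (mod 27), not 1.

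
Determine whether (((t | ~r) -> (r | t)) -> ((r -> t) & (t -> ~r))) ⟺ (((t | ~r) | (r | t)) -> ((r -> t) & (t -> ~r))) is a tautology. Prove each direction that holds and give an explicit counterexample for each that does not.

[⇒] Assume the antecedent. If t is true, the antecedent forces (t = T, r = F), and the consequent holds there. If t is false, the antecedent forces (t = F, r = F), and the consequent holds there. Either way the consequent holds.

[⇐] Assume the antecedent. If t is true, the antecedent forces (t = T, r = F), and the consequent holds there. If t is false, the antecedent forces (t = F, r = F), and the consequent holds there. Either way the consequent holds.

Both directions hold.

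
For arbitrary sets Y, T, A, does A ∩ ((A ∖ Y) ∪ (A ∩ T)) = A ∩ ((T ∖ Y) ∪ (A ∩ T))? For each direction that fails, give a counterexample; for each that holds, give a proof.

(⊆) This inclusion fails. Take Y = ∅, T = ∅, A = {1}; then 1 ∈ A ∩ ((A ∖ Y) ∪ (A ∩ T)) but 1 ∉ A ∩ ((T ∖ Y) ∪ (A ∩ T)).

(⊇) Let x ∈ A ∩ ((T ∖ Y) ∪ (A ∩ T)). Then either x ∈ T ∩ A and x ∉ Y; or x ∈ Y ∩ T ∩ A. In each case x ∈ A ∩ ((A ∖ Y) ∪ (A ∩ T)), so A ∩ ((T ∖ Y) ∪ (A ∩ T)) ⊆ A ∩ ((A ∖ Y) ∪ (A ∩ T)).

(⊆) fails; (⊇) holds.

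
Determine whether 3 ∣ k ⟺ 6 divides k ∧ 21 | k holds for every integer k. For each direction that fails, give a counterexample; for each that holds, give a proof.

Converse. Suppose 6 ∣ k and 21 ∣ k. Any common multiple of 6 and 21 is a multiple of their lcm; here lcm(6, 21) = 6·21/gcd(6, 21) = 126/3 = 42, so 42 ∣ k. Since 3 ∣ 42, it follows that 3 ∣ k.

Forward direction. This fails: take k = 3. Certainly 3 ∣ 3, but 6 ∤ 3.

Not equivalent: only (⇐) holds.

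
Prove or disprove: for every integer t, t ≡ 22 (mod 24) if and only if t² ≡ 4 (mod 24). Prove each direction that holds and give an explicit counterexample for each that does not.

[⇐] This fails: take t = 2. Then 2² = 4 ≡ 4 (mod 24), yet 2 ≡ 2 (mod 24), not 22.

[⇒] Suppose t ≡ 22 (mod 24). Write t = 24j + 22. Then (24j + 22)² = 576j² + 1056j + 484 = 24(24j² + 44j + 20) + 4, so t² ≡ 4 (mod 24).

Only the forward direction holds.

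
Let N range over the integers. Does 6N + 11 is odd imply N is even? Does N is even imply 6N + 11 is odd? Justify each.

Not equivalent: only (⇐) holds.

[⇒] This fails: take N = 7. Then 6N + 11 = 53, which is odd, yet N = 7 is odd, not even.

[⇐] Suppose N is even. Since 6 is even, 6N is even for every N, so 6N + 11 has the same parity as 11, which is odd. Hence 6N + 11 is odd.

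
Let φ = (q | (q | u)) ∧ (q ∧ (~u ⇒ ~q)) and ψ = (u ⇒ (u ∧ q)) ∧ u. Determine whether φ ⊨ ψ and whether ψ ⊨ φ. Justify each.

Forward direction. Assume the antecedent. If q is true, the antecedent forces (q = T, u = T), and (u ⇒ (u ∧ q)) ∧ u holds there. If q is false, the antecedent cannot hold. Either way (u ⇒ (u ∧ q)) ∧ u holds.

Converse. Assume the antecedent. If q is true, the antecedent forces (q = T, u = T), and the consequent holds there. If q is false, the antecedent cannot hold. Either way the consequent holds.

Both directions hold.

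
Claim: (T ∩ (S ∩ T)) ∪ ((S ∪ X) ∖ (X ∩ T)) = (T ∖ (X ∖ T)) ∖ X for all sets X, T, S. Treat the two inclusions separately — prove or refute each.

(⊆) fails and (⊇) fails.

(⟹) This inclusion fails. Take X = {1}, T = ∅, S = ∅; then 1 ∈ (T ∩ (S ∩ T)) ∪ ((S ∪ X) ∖ (X ∩ T)) but 1 ∉ (T ∖ (X ∖ T)) ∖ X.

(⟸) This inclusion fails. Take X = ∅, T = {1}, S = ∅; then 1 ∈ (T ∖ (X ∖ T)) ∖ X but 1 ∉ (T ∩ (S ∩ T)) ∪ ((S ∪ X) ∖ (X ∩ T)).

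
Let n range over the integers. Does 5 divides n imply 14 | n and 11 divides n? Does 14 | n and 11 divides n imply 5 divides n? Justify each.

(⇒) fails and (⇐) fails.

Forward direction. This fails: take n = 5. Certainly 5 ∣ 5, but 14 ∤ 5.

Converse. This fails: take n = 154. Both 14 ∣ 154 and 11 ∣ 154, yet 154 is not a multiple of 5 (since 154 = 30·5 + 4), so 5 ∤ 154.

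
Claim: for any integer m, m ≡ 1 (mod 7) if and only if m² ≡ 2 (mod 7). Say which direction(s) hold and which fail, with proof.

(⇒) This fails: take m = 1. Then 1 ≡ 1 (mod 7), but 1² = 1 ≡ 1 (mod 7), not 2.

(⇐) This fails: take m = 3. Then 3² = 9 ≡ 2 (mod 7), yet 3 ≡ 3 (mod 7), not 1.

Neither implication holds.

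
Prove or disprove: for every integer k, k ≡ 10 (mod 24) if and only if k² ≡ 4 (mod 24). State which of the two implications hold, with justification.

[⇐] This fails: take k = 2. Then 2² = 4 ≡ 4 (mod 24), yet 2 ≡ 2 (mod 24), not 10.

[⇒] Suppose k ≡ 10 (mod 24). Write k = 24j + 10. Then (24j + 10)² = 576j² + 480j + 100 = 24(24j² + 20j + 4) + 4, so k² ≡ 4 (mod 24).

Only the forward direction holds.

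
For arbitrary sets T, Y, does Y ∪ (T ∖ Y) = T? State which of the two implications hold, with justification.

Only the reverse inclusion holds.

(⊆) This inclusion fails. Take T = ∅, Y = {1}; then 1 ∈ Y ∪ (T ∖ Y) but 1 ∉ T.

(⊇) Let x ∈ T. Then either x ∈ T and x ∉ Y; or x ∈ T ∩ Y. In each case x ∈ Y ∪ (T ∖ Y), so T ⊆ Y ∪ (T ∖ Y).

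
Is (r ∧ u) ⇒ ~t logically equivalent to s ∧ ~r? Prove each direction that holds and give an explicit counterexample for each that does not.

The forward direction fails; the converse holds.

Converse. Assume the antecedent. If u is true, the antecedent forces (u = T, t = F, s = T, r = F) or (u = T, t = T, s = T, r = F), and (r ∧ u) ⇒ ~t holds there. If u is false, (r ∧ u) ⇒ ~t reduces to true regardless of the other variables. Either way (r ∧ u) ⇒ ~t holds.

Forward direction. This fails. Under u = F, t = F, s = F, r = F, the left side is true but the right side is false.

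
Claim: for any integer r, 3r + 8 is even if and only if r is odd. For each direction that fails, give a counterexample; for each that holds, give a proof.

Neither implication holds.

(⟹) This fails: r = 4 gives 3r + 8 = 20, which is even, but 4 is even, not odd.

(⟸) This also fails: r = 5 is odd, but 3r + 8 = 23 is odd, not even.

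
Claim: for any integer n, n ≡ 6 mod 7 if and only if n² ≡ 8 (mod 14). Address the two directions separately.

[⇒] This fails: take n = 13. Then 13 ≡ 6 (mod 7), but 13² = 169 ≡ 1 (mod 14), not 8.

[⇐] This fails: take n = 8. Then 8² = 64 ≡ 8 (mod 14), yet 8 ≡ 1 (mod 7), not 6.

Neither implication holds.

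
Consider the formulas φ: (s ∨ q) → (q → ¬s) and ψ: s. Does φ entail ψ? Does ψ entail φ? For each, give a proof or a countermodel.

Both directions fail.

(⟹) This fails. Under s = F, q = F, the left side is true but the right side is false.

(⟸) This fails. Under s = T, q = T, the left side is false but the right side is true.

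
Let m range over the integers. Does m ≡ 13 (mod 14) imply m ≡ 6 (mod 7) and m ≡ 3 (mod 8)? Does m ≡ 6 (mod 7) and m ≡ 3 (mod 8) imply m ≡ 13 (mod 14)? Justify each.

[⇐] If m ≡ 6 (mod 7) and m ≡ 3 (mod 8), then by the Chinese remainder theorem m ≡ 27 (mod 56). Since 27 ≡ 13 (mod 14) and 14 ∣ 56, we get m ≡ 13 (mod 14).

[⇒] This fails: m = 41 gives 41 ≡ 13 (mod 14) but 41 ≡ 1 (mod 8), so the conjunction on the right does not hold.

Not equivalent: only (⇐) holds.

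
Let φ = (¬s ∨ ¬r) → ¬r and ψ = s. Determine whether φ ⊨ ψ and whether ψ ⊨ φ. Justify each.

The forward direction fails; the converse holds.

[⇒] This fails. Under s = F, r = F, the left side is true but the right side is false.

[⇐] Assume the antecedent. If s is true, (¬s ∨ ¬r) → ¬r reduces to true regardless of the other variables. If s is false, the antecedent cannot hold. Either way (¬s ∨ ¬r) → ¬r holds.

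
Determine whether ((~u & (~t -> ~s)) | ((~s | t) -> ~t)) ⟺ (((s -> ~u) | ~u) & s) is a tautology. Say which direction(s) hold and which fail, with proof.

(→) This fails. Under s = F, t = F, u = F, the left side is true but the right side is false.

(←) Assume the antecedent. If s is true, the antecedent forces (s = T, t = F, u = F) or (s = T, t = T, u = F), and the consequent holds there. If s is false, the antecedent cannot hold. Either way the consequent holds.

(⇒) fails; (⇐) holds.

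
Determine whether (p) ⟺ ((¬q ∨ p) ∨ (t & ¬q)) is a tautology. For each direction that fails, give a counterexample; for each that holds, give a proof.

(←) This fails. Under t = F, q = F, p = F, the left side is false but the right side is true.

(→) Assume the antecedent. If t is true, the antecedent forces (t = T, q = F, p = T) or (t = T, q = T, p = T), and (¬q ∨ p) ∨ (t & ¬q) holds there. If t is false, the antecedent forces (t = F, q = F, p = T) or (t = F, q = T, p = T), and (¬q ∨ p) ∨ (t & ¬q) holds there. Either way (¬q ∨ p) ∨ (t & ¬q) holds.

Only the forward direction holds.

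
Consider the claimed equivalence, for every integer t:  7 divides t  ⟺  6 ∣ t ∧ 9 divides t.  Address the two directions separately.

(⇒) fails and (⇐) fails.

[⇒] This fails: take t = 7. Certainly 7 ∣ 7, but 6 ∤ 7.

[⇐] This fails: take t = 18. Both 6 ∣ 18 and 9 ∣ 18, yet 18 is not a multiple of 7 (since 18 = 2·7 + 4), so 7 ∤ 18.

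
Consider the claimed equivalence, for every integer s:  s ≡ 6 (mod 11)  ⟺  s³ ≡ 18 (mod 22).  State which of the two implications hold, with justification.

(⇒) This fails: take s = 17. Then 17 ≡ 6 (mod 11), but 17³ = 4913 ≡ 7 (mod 22), not 18.

(⇐) Conversely, the residues r modulo 22 with r³ ≡ 18 (mod 22) are exactly {6}, and each is ≡ 6 (mod 11).

Only the reverse direction holds.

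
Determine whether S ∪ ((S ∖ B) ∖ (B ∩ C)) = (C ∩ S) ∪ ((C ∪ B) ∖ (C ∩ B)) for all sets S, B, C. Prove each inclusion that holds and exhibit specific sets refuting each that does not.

Neither inclusion holds.

Forward inclusion. This inclusion fails. Take S = {1}, B = ∅, C = ∅; then 1 ∈ S ∪ ((S ∖ B) ∖ (B ∩ C)) but 1 ∉ (C ∩ S) ∪ ((C ∪ B) ∖ (C ∩ B)).

Reverse inclusion. This inclusion fails. Take S = ∅, B = {1}, C = ∅; then 1 ∈ (C ∩ S) ∪ ((C ∪ B) ∖ (C ∩ B)) but 1 ∉ S ∪ ((S ∖ B) ∖ (B ∩ C)).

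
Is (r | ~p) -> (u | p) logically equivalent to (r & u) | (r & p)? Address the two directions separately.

[⇒] This fails. Under r = F, u = T, p = F, the left side is true but the right side is false.

[⇐] Assume the antecedent. If u is true, (r | ~p) -> (u | p) reduces to true regardless of the other variables. If u is false, the antecedent forces (r = T, u = F, p = T), and (r | ~p) -> (u | p) holds there. Either way (r | ~p) -> (u | p) holds.

Only the reverse direction holds.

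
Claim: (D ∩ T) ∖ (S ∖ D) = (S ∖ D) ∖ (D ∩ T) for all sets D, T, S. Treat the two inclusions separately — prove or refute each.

(⟹) This inclusion fails. Take D = {1}, T = {1}, S = ∅; then 1 ∈ (D ∩ T) ∖ (S ∖ D) but 1 ∉ (S ∖ D) ∖ (D ∩ T).

(⟸) This inclusion fails. Take D = ∅, T = ∅, S = {1}; then 1 ∈ (S ∖ D) ∖ (D ∩ T) but 1 ∉ (D ∩ T) ∖ (S ∖ D).

Both inclusions fail.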